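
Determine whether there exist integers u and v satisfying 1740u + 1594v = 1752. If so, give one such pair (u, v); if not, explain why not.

gcd(1740, 1594) = 2, and 2 divides 1752, so integer solutions exist.
Dividing through by 2 reduces the equation to 870u + 797v = 876.
Euclidean algorithm: 870 = 1·797 + 73, 797 = 10·73 + 67, 73 = 1·67 + 6, 67 = 11·6 + 1, 6 = 6·1 + 0.
Back-substituting, 1 = 67 − 11·6 = 67 − 11·(73 − 1·67) = −11·73 + 12·67 = −11·73 + 12·(797 − 10·73) = 12·797 − 131·73 = 12·797 − 131·(870 − 1·797) = −131·870 + 143·797; that is, 870·(-131) + 797·143 = 1.
Multiplying through by 876: u = (-131)·876 = -114756, v = 143·876 = 125268 is a solution.
Shifting by a multiple of (797, −870) keeps it a solution: u = -114756 + 144·797 = 12, v = 125268 − 144·870 = -12.
Check: 1740·12 + 1594·(-12) = 20880 − 19128 = 1752. ✓

u = 12, v = -12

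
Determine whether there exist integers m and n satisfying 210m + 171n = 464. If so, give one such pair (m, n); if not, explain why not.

Any value of 210m + 171n is a multiple of gcd(210, 171) = 3.
But 464 is not a multiple of 3 (it leaves remainder 2).
Therefore 210m + 171n = 464 has no solution in integers.

No, no such integers exist.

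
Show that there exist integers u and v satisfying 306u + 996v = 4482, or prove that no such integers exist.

u = 83, v = -21

gcd(306, 996) = 6, and 6 divides 4482, so integer solutions exist.
Dividing through by 6 reduces the equation to 51u + 166v = 747.
Run the Euclidean algorithm on 166 and 51: 166 = 3·51 + 13, 51 = 3·13 + 12, 13 = 1·12 + 1, 12 = 12·1 + 0.
Unwinding: 1 = 13 − 1·12 = 13 − (51 − 3·13) = −51 + 4·13 = −51 + 4·(166 − 3·51) = 4·166 − 13·51, i.e. 51·(-13) + 166·4 = 1.
Times 747: 51·(-9711) + 166·2988 = 747, so (-9711, 2988) solves it.
Shifting by a multiple of (166, −51) keeps it a solution: u = -9711 + 59·166 = 83, v = 2988 − 59·51 = -21.
Indeed 306·83 + 996·(-21) = 25398 − 20916 = 4482.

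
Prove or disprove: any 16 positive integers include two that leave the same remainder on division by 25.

Try 16 consecutive integers, 121, 122, …, 136. Their remainders mod 25 are 21, 22, 23, 24, 0, 1, 2, 3, 4, 5, 6, 7, 8, 9, 10, 11 — pairwise different, as any 16 ≤ 25 consecutive integers have distinct residues.
So no two of them leave the same remainder on division by 25; the claim fails for this set.

No; for instance {121, 122, 123, 124, 125, 126, 127, 128, 129, 130, 131, 132, 133, 134, 135, 136} is a counterexample.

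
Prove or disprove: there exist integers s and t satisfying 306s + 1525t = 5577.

306 and 1525 are coprime, so 306s + 1525t ranges over all of ℤ.
Dividing repeatedly: 1525 = 4·306 + 301, 306 = 1·301 + 5, 301 = 60·5 + 1, 5 = 5·1 + 0.
Working back up the chain: 1 = 301 − 60·5 = 301 − 60·(306 − 1·301) = −60·306 + 61·301 = −60·306 + 61·(1525 − 4·306) = 61·1525 − 304·306. So 306·(-304) + 1525·61 = 1.
Scaling by 5577 gives the particular solution (s, t) = (-1695408, 340197).
The general solution is s = -1695408 + 1525k, t = 340197 − 306k; taking k = 1112 gives the smaller pair s = 392, t = -75.
Check: 306·392 + 1525·(-75) = 119952 − 114375 = 5577. ✓

s = 392, t = -75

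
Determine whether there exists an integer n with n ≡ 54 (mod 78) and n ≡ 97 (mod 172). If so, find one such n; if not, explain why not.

gcd(78, 172) = 2. If n ≡ 54 (mod 78) and n ≡ 97 (mod 172), then n ≡ 54 (mod 2) and n ≡ 97 (mod 2).
However 54 ≡ 0 and 97 ≡ 1 (mod 2), and 0 ≠ 1.
Therefore no such n exists.

No, no such integer exists.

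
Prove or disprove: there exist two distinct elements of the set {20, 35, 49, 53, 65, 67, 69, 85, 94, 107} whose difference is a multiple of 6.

35 mod 6 = 5 and 53 mod 6 = 5, so 53 − 35 = 18 = 3·6.

The pair (35, 53) works.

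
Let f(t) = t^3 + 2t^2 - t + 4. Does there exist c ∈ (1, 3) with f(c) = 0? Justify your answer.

The endpoint values f(1) = 6 and f(3) = 46 are both positive. Claim: f(t) > 0 for every t in (1, 3).
Substitute t = 1 + u, where 0 < u < 2 on the interval. Expanding, f(1 + u) = u^3 + 5u^2 + 6u + 6.
All 4 nonzero coefficients of this polynomial in u are positive; hence for u > 0 the value is a sum of positive terms (the constant 6 among them).
Therefore f(t) > 0 throughout (1, 3), and f has no zero there.

f has no root in that interval.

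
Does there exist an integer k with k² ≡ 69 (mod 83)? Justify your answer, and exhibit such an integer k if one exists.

k = 22 works: 22² = 484, and 484 − 69 = 415 = 5·83.

k = 22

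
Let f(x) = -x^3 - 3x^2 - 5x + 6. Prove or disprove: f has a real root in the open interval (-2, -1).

No such root exists.

f(-2) = 12 and f(-1) = 9, both positive.
f'(x) = -3x^2 - 6x - 5 has discriminant (-6)² − 4·(-3)·(-5) = -24 < 0, so f' has no real roots and is negative for every real x.
Hence f is strictly decreasing on ℝ, and in particular on [-2, -1]. A strictly monotone function with same-sign endpoint values stays positive on the whole interval, so f has no zero in (-2, -1).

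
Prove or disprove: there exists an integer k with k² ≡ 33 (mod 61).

No such integer exists.

61 is prime, so by Euler's criterion 33 is a square mod 61 iff 33^((61−1)/2) = 33^30 ≡ 1 (mod 61).
Squaring successively (mod 61): 33^2 = 1089 ≡ 52; 33^4 ≡ 52² = 2704 ≡ 20; 33^8 ≡ 20² = 400 ≡ 34; 33^16 ≡ 34² = 1156 ≡ 58.
Since 30 = 16 + 8 + 4 + 2, 33^30 ≡ 58 · 34 · 20 · 52; multiplying out mod 61: 58·34 = 1972 ≡ 20, then 20·20 = 400 ≡ 34, then 34·52 = 1768 ≡ 60. Thus 33^30 ≡ 60 ≡ −1 (mod 61).
The value −1 means 33 is a non-residue modulo 61, so k² ≡ 33 (mod 61) is impossible.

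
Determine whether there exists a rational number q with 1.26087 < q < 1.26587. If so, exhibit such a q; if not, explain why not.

Scale by 19: the interval becomes (23.95653, 24.05153), which contains the integer 24.
Hence 24/19 is a rational number with 1.26087 < 24/19 < 1.26587.

q = 24/19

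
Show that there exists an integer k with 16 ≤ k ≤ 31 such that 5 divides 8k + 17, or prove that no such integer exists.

k = 16

At k = 16 we get 8·16 + 17 = 145, and 145 = 5·29.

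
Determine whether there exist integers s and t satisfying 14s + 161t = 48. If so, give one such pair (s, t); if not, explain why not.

No such integers exist.

Any value of 14s + 161t is a multiple of gcd(14, 161) = 7.
But 48 = 7·6 + 6, so 7 ∤ 48.
Hence no integers s, t satisfy the equation.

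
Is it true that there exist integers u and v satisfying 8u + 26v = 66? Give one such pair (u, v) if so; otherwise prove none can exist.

Since gcd(8, 26) = 2 and 66 = 2·33, Bézout's identity guarantees a solution.
Dividing through by 2 reduces the equation to 4u + 13v = 33.
Run the Euclidean algorithm on 13 and 4: 13 = 3·4 + 1, 4 = 4·1 + 0.
Working back up the chain: 1 = 13 − 3·4. So 4·(-3) + 13·1 = 1.
Multiplying through by 33: u = (-3)·33 = -99, v = 1·33 = 33 is a solution.
The general solution is u = -99 + 13k, v = 33 − 4k; taking k = 8 gives the smaller pair u = 5, v = 1.
Check: 8·5 + 26·1 = 40 + 26 = 66. ✓

u = 5, v = 1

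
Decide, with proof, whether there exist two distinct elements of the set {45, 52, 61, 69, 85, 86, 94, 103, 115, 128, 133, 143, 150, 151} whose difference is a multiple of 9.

Reduce each element mod 9: 45↦0, 52↦7, 61↦7, 69↦6, 85↦4, 86↦5, 94↦4, 103↦4, 115↦7, 128↦2, 133↦7, 143↦8, 150↦6, 151↦7. The residue 7 repeats (at 52 and 61), and 61 − 52 = 9 = 1·9.

The pair (52, 61) works.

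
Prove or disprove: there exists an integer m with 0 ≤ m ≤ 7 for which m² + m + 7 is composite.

m = 7

At m = 7: 7² + 7 + 7 = 63 = 3·21, which is composite.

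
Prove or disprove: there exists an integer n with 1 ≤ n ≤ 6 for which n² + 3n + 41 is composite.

n = 5

At n = 5: 5² + 3·5 + 41 = 81 = 3·27, which is composite.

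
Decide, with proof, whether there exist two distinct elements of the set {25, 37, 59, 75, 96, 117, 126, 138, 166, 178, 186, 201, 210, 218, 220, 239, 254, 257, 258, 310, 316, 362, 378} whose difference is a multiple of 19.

The pair (25, 310) works.

25 mod 19 = 6 and 310 mod 19 = 6, so 310 − 25 = 285 = 15·19.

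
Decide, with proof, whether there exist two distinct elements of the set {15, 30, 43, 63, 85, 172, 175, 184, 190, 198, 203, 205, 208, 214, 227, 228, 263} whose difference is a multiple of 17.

No such pair exists.

Two integers differ by a multiple of 17 exactly when they have the same residue mod 17. The residues are 15↦15, 30↦13, 43↦9, 63↦12, 85↦0, 172↦2, 175↦5, 184↦14, 190↦3, 198↦11, 203↦16, 205↦1, 208↦4, 214↦10, 227↦6, 228↦7, 263↦8.
No residue repeats among the 17 elements, so no pair has difference ≡ 0 (mod 17).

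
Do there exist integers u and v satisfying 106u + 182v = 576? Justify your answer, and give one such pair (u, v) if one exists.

u = 2, v = 2

Since gcd(106, 182) = 2 and 576 = 2·288, Bézout's identity guarantees a solution.
Dividing through by 2 reduces the equation to 53u + 91v = 288.
Euclidean algorithm: 91 = 1·53 + 38, 53 = 1·38 + 15, 38 = 2·15 + 8, 15 = 1·8 + 7, 8 = 1·7 + 1, 7 = 7·1 + 0.
Back-substituting, 1 = 8 − 1·7 = 8 − (15 − 1·8) = −15 + 2·8 = −15 + 2·(38 − 2·15) = 2·38 − 5·15 = 2·38 − 5·(53 − 1·38) = −5·53 + 7·38 = −5·53 + 7·(91 − 1·53) = 7·91 − 12·53; that is, 53·(-12) + 91·7 = 1.
Scaling by 288 gives the particular solution (u, v) = (-3456, 2016).
Adding 38·91 to u and subtracting 38·53 from v gives the tidier solution (2, 2).
Indeed 106·2 + 182·2 = 212 + 364 = 576.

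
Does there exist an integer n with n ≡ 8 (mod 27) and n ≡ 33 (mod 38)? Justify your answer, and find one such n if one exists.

gcd(27, 38) = 1, so the Chinese Remainder Theorem guarantees exactly one residue class mod 1026 satisfying both.
Write n = 8 + 27t and require 8 + 27t ≡ 33 (mod 38), i.e. 27t ≡ 25 (mod 38).
To invert 27 modulo 38: 38 = 1·27 + 11, 27 = 2·11 + 5, 11 = 2·5 + 1, 5 = 5·1 + 0, and unwinding, 1 = 11 − 2·5 = 11 − 2·(27 − 2·11) = −2·27 + 5·11 = −2·27 + 5·(38 − 1·27) = 5·38 − 7·27. Thus 27⁻¹ ≡ -7 ≡ 31 (mod 38).
Multiplying by 31: t ≡ 31·25 = 775 ≡ 15 (mod 38).
With t = 15: n = 8 + 27·15 = 413.
Check: 413 mod 27 = 8, 413 mod 38 = 33. ✓

n = 413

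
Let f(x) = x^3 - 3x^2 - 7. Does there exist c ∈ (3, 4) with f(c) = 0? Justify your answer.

Yes, such a c exists.

f(3) = -7 and f(4) = 9, which have opposite signs.
As a polynomial, f is continuous on every closed interval.
So by the Intermediate Value Theorem there is a c strictly between 3 and 4 with f(c) = 0.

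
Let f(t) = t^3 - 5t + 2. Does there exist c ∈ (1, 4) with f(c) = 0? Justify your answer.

Yes, f has a root in the interval.

f(1) = -2 and f(4) = 46, which have opposite signs.
As a polynomial, f is continuous on every closed interval.
So by the Intermediate Value Theorem there is a c strictly between 1 and 4 with f(c) = 0.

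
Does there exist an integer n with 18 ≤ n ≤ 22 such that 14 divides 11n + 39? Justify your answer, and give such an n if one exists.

No such integer n in that range exists.

The values of 11n + 39 for n = 18, 19, …, 22 are 237, 248, 259, 270, 281; reduced mod 14 these are 13, 10, 7, 4, 1.
None is 0, so 14 never divides 11n + 39 on this range.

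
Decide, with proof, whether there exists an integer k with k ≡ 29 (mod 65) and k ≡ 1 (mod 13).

There is no such integer.

Both moduli are multiples of 13 = gcd(65, 13), so any solution would satisfy k ≡ 29 and k ≡ 1 modulo 13 simultaneously.
However 29 ≡ 3 and 1 ≡ 1 (mod 13), and 3 ≠ 1.
Hence the system has no solution.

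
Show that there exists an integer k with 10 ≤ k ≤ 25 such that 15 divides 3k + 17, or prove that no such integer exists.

At k = 10, 3·10 + 17 = 47 ≡ 2 (mod 15), and each step in k adds 3, giving residues 2, 5, 8, 11, 14, 2, 5, 8, 11, 14, 2, 5, 8, 11, 14, 2 for k = 10, 11, …, 25.
Since 0 is absent from this list, 15 ∤ 3k + 17 for every k with 10 ≤ k ≤ 25.

No, no such integer k in that range exists.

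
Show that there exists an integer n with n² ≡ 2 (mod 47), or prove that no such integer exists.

Take n = 40. Then 40² = 1600 = 34·47 + 2, so 40² ≡ 2 (mod 47).

n = 40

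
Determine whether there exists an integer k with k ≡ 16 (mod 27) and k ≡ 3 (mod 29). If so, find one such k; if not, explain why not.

k = 583

The moduli 27 and 29 are coprime, so by the Chinese Remainder Theorem a unique solution modulo 783 exists.
Any solution of the first congruence is k = 16 + 27t; substituting into the second, 27t ≡ 3 − 16 ≡ 16 (mod 29).
To invert 27 modulo 29: 29 = 1·27 + 2, 27 = 13·2 + 1, 2 = 2·1 + 0, and unwinding, 1 = 27 − 13·2 = 27 − 13·(29 − 1·27) = −13·29 + 14·27. Thus 27⁻¹ ≡ 14 (mod 29).
Multiplying by 14: t ≡ 14·16 = 224 ≡ 21 (mod 29).
Taking t = 21 gives k = 16 + 27·21 = 583.
Check: 583 mod 27 = 16, 583 mod 29 = 3. ✓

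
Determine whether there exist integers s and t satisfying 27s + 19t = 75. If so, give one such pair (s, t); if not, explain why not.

27 and 19 are coprime, so 27s + 19t ranges over all of ℤ.
Euclidean algorithm: 27 = 1·19 + 8, 19 = 2·8 + 3, 8 = 2·3 + 2, 3 = 1·2 + 1, 2 = 2·1 + 0.
Back-substituting, 1 = 3 − 1·2 = 3 − (8 − 2·3) = −8 + 3·3 = −8 + 3·(19 − 2·8) = 3·19 − 7·8 = 3·19 − 7·(27 − 1·19) = −7·27 + 10·19; that is, 27·(-7) + 19·10 = 1.
Times 75: 27·(-525) + 19·750 = 75, so (-525, 750) solves it.
The general solution is s = -525 + 19k, t = 750 − 27k; taking k = 28 gives the smaller pair s = 7, t = -6.
Indeed 27·7 + 19·(-6) = 189 − 114 = 75.

s = 7, t = -6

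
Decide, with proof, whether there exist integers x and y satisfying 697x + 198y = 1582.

697 and 198 are coprime, so 697x + 198y ranges over all of ℤ.
Euclidean algorithm: 697 = 3·198 + 103, 198 = 1·103 + 95, 103 = 1·95 + 8, 95 = 11·8 + 7, 8 = 1·7 + 1, 7 = 7·1 + 0.
Back-substituting, 1 = 8 − 1·7 = 8 − (95 − 11·8) = −95 + 12·8 = −95 + 12·(103 − 1·95) = 12·103 − 13·95 = 12·103 − 13·(198 − 1·103) = −13·198 + 25·103 = −13·198 + 25·(697 − 3·198) = 25·697 − 88·198; that is, 697·25 + 198·(-88) = 1.
Scaling by 1582 gives the particular solution (x, y) = (39550, -139216).
Subtracting 199·198 from x and adding 199·697 to y gives the tidier solution (148, -513).
Check: 697·148 + 198·(-513) = 103156 − 101574 = 1582. ✓

x = 148, y = -513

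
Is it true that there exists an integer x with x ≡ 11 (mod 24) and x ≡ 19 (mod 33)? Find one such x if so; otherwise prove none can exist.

Both moduli are multiples of 3 = gcd(24, 33), so any solution would satisfy x ≡ 11 and x ≡ 19 modulo 3 simultaneously.
However 11 ≡ 2 and 19 ≡ 1 (mod 3), and 2 ≠ 1.
Therefore no such x exists.

No such integer exists.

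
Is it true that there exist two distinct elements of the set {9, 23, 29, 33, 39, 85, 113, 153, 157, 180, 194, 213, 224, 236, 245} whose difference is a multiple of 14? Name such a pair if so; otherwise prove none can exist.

9 mod 14 = 9 and 23 mod 14 = 9, so 23 − 9 = 14 = 1·14.

9 and 23 are such a pair.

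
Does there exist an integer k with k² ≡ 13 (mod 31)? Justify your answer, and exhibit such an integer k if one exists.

Apply Euler's criterion with the prime 31: 13 is a quadratic residue iff 13^15 ≡ 1 (mod 31), and a non-residue iff it is ≡ −1.
Repeated squaring mod 31: 13^2 = 169 ≡ 14; 13^4 ≡ 14² = 196 ≡ 10; 13^8 ≡ 10² = 100 ≡ 7.
Since 15 = 8 + 4 + 2 + 1, 13^15 ≡ 7 · 10 · 14 · 13; multiplying out mod 31: 7·10 = 70 ≡ 8, then 8·14 = 112 ≡ 19, then 19·13 = 247 ≡ 30. Thus 13^15 ≡ 30 ≡ −1 (mod 31).
The value −1 means 13 is a non-residue modulo 31, so k² ≡ 13 (mod 31) is impossible.

No, no such integer exists.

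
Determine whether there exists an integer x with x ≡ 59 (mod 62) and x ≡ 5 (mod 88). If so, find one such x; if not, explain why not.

The moduli are not coprime: gcd(62, 88) = 2. Compatibility requires 2 ∣ (5 − 59) = -54, which holds, so solutions exist.
Write x = 59 + 62t. Then 62t ≡ 5 − 59 ≡ 34 (mod 88); dividing through by 2 gives 31t ≡ 17 (mod 44).
Invert 31 mod 44 by the Euclidean algorithm: 44 = 1·31 + 13, 31 = 2·13 + 5, 13 = 2·5 + 3, 5 = 1·3 + 2, 3 = 1·2 + 1, 2 = 2·1 + 0; back-substituting, 1 = 3 − 1·2 = 3 − (5 − 1·3) = −5 + 2·3 = −5 + 2·(13 − 2·5) = 2·13 − 5·5 = 2·13 − 5·(31 − 2·13) = −5·31 + 12·13 = −5·31 + 12·(44 − 1·31) = 12·44 − 17·31. Hence 31·(-17) ≡ 1, so 31⁻¹ ≡ -17 ≡ 27 (mod 44).
Therefore t ≡ 27·17 = 459 ≡ 19 (mod 44).
Then x = 59 + 62·19 = 1237.
Verify: 1237 = 19·62 + 59 and 1237 = 14·88 + 5. ✓

x = 1237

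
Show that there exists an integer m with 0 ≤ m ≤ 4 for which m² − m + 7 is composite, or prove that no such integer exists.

At m = 2: 2² − 2 + 7 = 9 = 3·3, which is composite.

m = 2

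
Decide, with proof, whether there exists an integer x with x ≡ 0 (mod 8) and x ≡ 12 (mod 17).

Since 8 and 17 share no common factor, CRT says the pair of congruences has a solution (unique mod 136).
Write x = 0 + 8t and require 0 + 8t ≡ 12 (mod 17), i.e. 8t ≡ 12 (mod 17).
To invert 8 modulo 17: 17 = 2·8 + 1, 8 = 8·1 + 0, and unwinding, 1 = 17 − 2·8. Thus 8⁻¹ ≡ -2 ≡ 15 (mod 17).
Therefore t ≡ 15·12 = 180 ≡ 10 (mod 17).
With t = 10: x = 0 + 8·10 = 80.
Verify: 80 = 10·8 + 0 and 80 = 4·17 + 12. ✓

x = 80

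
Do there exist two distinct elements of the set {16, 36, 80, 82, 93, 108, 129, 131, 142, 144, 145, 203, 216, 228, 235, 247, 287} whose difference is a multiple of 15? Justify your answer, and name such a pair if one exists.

36 mod 15 = 6 and 216 mod 15 = 6, so 216 − 36 = 180 = 12·15.

Yes: 36 and 216.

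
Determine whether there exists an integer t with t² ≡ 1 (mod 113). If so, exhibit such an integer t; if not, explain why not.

t = 112 works: 112² = 12544, and 12544 − 1 = 12543 = 111·113.

t = 112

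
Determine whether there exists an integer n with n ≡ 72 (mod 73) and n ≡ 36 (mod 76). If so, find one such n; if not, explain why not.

The moduli 73 and 76 are coprime, so by the Chinese Remainder Theorem a unique solution modulo 5548 exists.
Any solution of the first congruence is n = 72 + 73t; substituting into the second, 73t ≡ 36 − 72 ≡ 40 (mod 76).
To invert 73 modulo 76: 76 = 1·73 + 3, 73 = 24·3 + 1, 3 = 3·1 + 0, and unwinding, 1 = 73 − 24·3 = 73 − 24·(76 − 1·73) = −24·76 + 25·73. Thus 73⁻¹ ≡ 25 (mod 76).
Therefore t ≡ 25·40 = 1000 ≡ 12 (mod 76).
With t = 12: n = 72 + 73·12 = 948.
Indeed 948 ≡ 72 (mod 73) and 948 ≡ 36 (mod 76).

n = 948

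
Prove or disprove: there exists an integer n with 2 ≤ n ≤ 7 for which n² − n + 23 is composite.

n = 4

At n = 4: 4² − 4 + 23 = 35 = 5·7, which is composite.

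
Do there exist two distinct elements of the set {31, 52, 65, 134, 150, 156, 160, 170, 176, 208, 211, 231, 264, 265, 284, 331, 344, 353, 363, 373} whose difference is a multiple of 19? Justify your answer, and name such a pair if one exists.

31 mod 19 = 12 and 373 mod 19 = 12, so 373 − 31 = 342 = 18·19.

31 and 373 are such a pair.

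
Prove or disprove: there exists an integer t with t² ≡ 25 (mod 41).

t = 5

Take t = 5. Then 5² = 25, and since 0 ≤ 25 < 41 this is already reduced: 5² ≡ 25 (mod 41).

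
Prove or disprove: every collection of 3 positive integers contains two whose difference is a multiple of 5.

Try 3 consecutive integers, 8, 9, 10. Their remainders mod 5 are 3, 4, 0 — pairwise different, as any 3 ≤ 5 consecutive integers have distinct residues.
No two share a residue, so no pair has difference divisible by 5; the claim fails for this set.

No; for instance {8, 9, 10} is a counterexample.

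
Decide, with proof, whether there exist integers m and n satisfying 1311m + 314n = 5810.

m = 20, n = -65

1311 and 314 are coprime, so 1311m + 314n ranges over all of ℤ.
Dividing repeatedly: 1311 = 4·314 + 55, 314 = 5·55 + 39, 55 = 1·39 + 16, 39 = 2·16 + 7, 16 = 2·7 + 2, 7 = 3·2 + 1, 2 = 2·1 + 0.
Working back up the chain: 1 = 7 − 3·2 = 7 − 3·(16 − 2·7) = −3·16 + 7·7 = −3·16 + 7·(39 − 2·16) = 7·39 − 17·16 = 7·39 − 17·(55 − 1·39) = −17·55 + 24·39 = −17·55 + 24·(314 − 5·55) = 24·314 − 137·55 = 24·314 − 137·(1311 − 4·314) = −137·1311 + 572·314. So 1311·(-137) + 314·572 = 1.
Times 5810: 1311·(-795970) + 314·3323320 = 5810, so (-795970, 3323320) solves it.
Shifting by a multiple of (314, −1311) keeps it a solution: m = -795970 + 2535·314 = 20, n = 3323320 − 2535·1311 = -65.
Check: 1311·20 + 314·(-65) = 26220 − 20410 = 5810. ✓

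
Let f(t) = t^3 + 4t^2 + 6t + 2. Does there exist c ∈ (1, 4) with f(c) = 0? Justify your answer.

No.

f(1) = 13 and f(4) = 154, both positive.
The derivative f'(t) = 3t^2 + 8t + 6 is a quadratic with discriminant 8² − 4·3·6 = -8 < 0; it never vanishes, so it is always positive (sign of the leading coefficient).
So f is strictly increasing; between 1 and 4 its values lie between f(1) = 13 and f(4) = 154, all positive. Therefore f has no root in (1, 4).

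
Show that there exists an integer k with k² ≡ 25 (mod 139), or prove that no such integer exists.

k = 5

Take k = 5. Then 5² = 25, and since 0 ≤ 25 < 139 this is already reduced: 5² ≡ 25 (mod 139).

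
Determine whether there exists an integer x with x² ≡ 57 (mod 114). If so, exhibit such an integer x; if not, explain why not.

x = 57

x = 57 works: 57² = 3249, and 3249 − 57 = 3192 = 28·114.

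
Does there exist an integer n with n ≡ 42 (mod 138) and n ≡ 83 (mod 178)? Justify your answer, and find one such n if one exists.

gcd(138, 178) = 2. If n ≡ 42 (mod 138) and n ≡ 83 (mod 178), then n ≡ 42 (mod 2) and n ≡ 83 (mod 2).
But 42 mod 2 = 0 while 83 mod 2 = 1, a contradiction.
So no integer satisfies both congruences.

No such integer exists.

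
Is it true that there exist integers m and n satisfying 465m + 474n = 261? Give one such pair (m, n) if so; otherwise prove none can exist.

Since gcd(465, 474) = 3 and 261 = 3·87, Bézout's identity guarantees a solution.
Dividing through by 3 reduces the equation to 155m + 158n = 87.
Euclidean algorithm: 158 = 1·155 + 3, 155 = 51·3 + 2, 3 = 1·2 + 1, 2 = 2·1 + 0.
Unwinding: 1 = 3 − 1·2 = 3 − (155 − 51·3) = −155 + 52·3 = −155 + 52·(158 − 1·155) = 52·158 − 53·155, i.e. 155·(-53) + 158·52 = 1.
Times 87: 155·(-4611) + 158·4524 = 87, so (-4611, 4524) solves it.
The general solution is m = -4611 + 158k, n = 4524 − 155k; taking k = 30 gives the smaller pair m = 129, n = -126.
Indeed 465·129 + 474·(-126) = 59985 − 59724 = 261.

m = 129, n = -126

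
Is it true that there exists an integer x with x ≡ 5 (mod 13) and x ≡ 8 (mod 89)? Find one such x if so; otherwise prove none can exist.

x = 720

gcd(13, 89) = 1, so the Chinese Remainder Theorem guarantees exactly one residue class mod 1157 satisfying both.
Write x = 5 + 13t and require 5 + 13t ≡ 8 (mod 89), i.e. 13t ≡ 3 (mod 89).
Since 13·48 = 624 = 7·89 + 1, the inverse of 13 mod 89 is 48.
Therefore t ≡ 48·3 = 144 ≡ 55 (mod 89).
Taking t = 55 gives x = 5 + 13·55 = 720.
Check: 720 mod 13 = 5, 720 mod 89 = 8. ✓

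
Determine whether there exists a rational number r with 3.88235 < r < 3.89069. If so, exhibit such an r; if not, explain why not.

r = 35/9

Multiplying by 9: 9·3.88235 = 34.94115 and 9·3.89069 = 35.01621, so the integer 35 lies strictly between them.
Hence 35/9 is a rational number with 3.88235 < 35/9 < 3.89069.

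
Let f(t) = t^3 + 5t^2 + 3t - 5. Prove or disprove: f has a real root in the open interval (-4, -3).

f(-4) = -1 and f(-3) = 4, which have opposite signs.
f is continuous everywhere (it is a polynomial), in particular on [-4, -3].
By the Intermediate Value Theorem, f takes the value 0 somewhere in the open interval.

Yes, f has a root in the interval.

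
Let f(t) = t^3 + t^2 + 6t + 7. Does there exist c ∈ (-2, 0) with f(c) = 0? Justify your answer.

Such a root exists.

f(-2) = -9 and f(0) = 7, which have opposite signs.
f is continuous everywhere (it is a polynomial), in particular on [-2, 0].
By the Intermediate Value Theorem f must vanish at some point of (-2, 0).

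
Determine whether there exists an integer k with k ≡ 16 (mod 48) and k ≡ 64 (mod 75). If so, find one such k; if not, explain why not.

gcd(48, 75) = 3. A simultaneous solution exists iff 16 ≡ 64 (mod 3); here 16 mod 3 = 1 = 64 mod 3, so it does.
List candidates k ≡ 16 (mod 48): 16, 64. Modulo 75 these are 16, 64; 64 gives 64 as required.
Indeed 64 ≡ 16 (mod 48) and 64 ≡ 64 (mod 75).

k = 64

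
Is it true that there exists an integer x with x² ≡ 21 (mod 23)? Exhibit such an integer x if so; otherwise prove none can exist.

23 is prime, so by Euler's criterion 21 is a square mod 23 iff 21^((23−1)/2) = 21^11 ≡ 1 (mod 23).
Squaring successively (mod 23): 21^2 = 441 ≡ 4; 21^4 ≡ 4² = 16 ≡ 16; 21^8 ≡ 16² = 256 ≡ 3.
Since 11 = 8 + 2 + 1, 21^11 ≡ 3 · 4 · 21; multiplying out mod 23: 3·4 = 12 ≡ 12, then 12·21 = 252 ≡ 22. Thus 21^11 ≡ 22 ≡ −1 (mod 23).
The value −1 means 21 is a non-residue modulo 23, so x² ≡ 21 (mod 23) is impossible.

No, no such integer exists.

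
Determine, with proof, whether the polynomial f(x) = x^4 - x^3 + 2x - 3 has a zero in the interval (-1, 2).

Such a root exists.

f(-1) = -3 and f(2) = 9, which have opposite signs.
f is continuous everywhere (it is a polynomial), in particular on [-1, 2].
By the Intermediate Value Theorem, f takes the value 0 somewhere in the open interval.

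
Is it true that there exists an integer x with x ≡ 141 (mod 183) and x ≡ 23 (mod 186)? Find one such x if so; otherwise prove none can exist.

Reduce both congruences modulo 3, which divides 183 and 186: they say x ≡ 141 (mod 3) and x ≡ 23 (mod 3).
These are incompatible: 141 − 23 = 118 is not divisible by 3.
So no integer satisfies both congruences.

There is no such integer.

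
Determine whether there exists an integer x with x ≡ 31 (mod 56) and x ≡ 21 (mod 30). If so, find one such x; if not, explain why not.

x = 591

The moduli are not coprime: gcd(56, 30) = 2. Compatibility requires 2 ∣ (21 − 31) = -10, which holds, so solutions exist.
Put x = 31 + 56t, so we need 56t ≡ 20 (mod 30), equivalently (divide by 2) 28t ≡ 10 (mod 15).
28 ≡ 13 (mod 15), so this reads 13t ≡ 10 (mod 15). To invert 13 modulo 15: 15 = 1·13 + 2, 13 = 6·2 + 1, 2 = 2·1 + 0, and unwinding, 1 = 13 − 6·2 = 13 − 6·(15 − 1·13) = −6·15 + 7·13. Thus 13⁻¹ ≡ 7 (mod 15).
Therefore t ≡ 7·10 = 70 ≡ 10 (mod 15).
Then x = 31 + 56·10 = 591.
Verify: 591 = 10·56 + 31 and 591 = 19·30 + 21. ✓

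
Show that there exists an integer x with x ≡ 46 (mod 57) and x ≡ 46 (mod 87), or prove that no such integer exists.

x = 46

The moduli are not coprime: gcd(57, 87) = 3. Compatibility requires 3 ∣ (46 − 46) = 0, which holds, so solutions exist.
The smallest candidate x = 46 works directly: 46 ≡ 46 (mod 87).
Check: 46 mod 57 = 46, 46 mod 87 = 46. ✓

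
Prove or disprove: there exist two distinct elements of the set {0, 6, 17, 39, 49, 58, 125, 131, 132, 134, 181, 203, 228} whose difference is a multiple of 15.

Residues mod 15: 0↦0, 6↦6, 17↦2, 39↦9, 49↦4, 58↦13, 125↦5, 131↦11, 132↦12, 134↦14, 181↦1, 203↦8, 228↦3.
All 13 residues are distinct, so no two elements differ by a multiple of 15.

There is no such pair.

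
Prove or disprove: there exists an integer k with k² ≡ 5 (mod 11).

k = 7

k = 7 works: 7² = 49, and 49 − 5 = 44 = 4·11.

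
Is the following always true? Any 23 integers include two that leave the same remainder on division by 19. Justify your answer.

Yes, this is always true.

Partition the integers by their residue mod 19; there are 19 classes.
With 23 integers and only 19 classes, the pigeonhole principle forces two of them, say a and b, into the same class.
That is, a and b leave the same remainder on division by 19, as claimed.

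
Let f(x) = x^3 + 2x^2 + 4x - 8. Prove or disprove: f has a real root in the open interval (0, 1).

Evaluate at the endpoints: f(0) = -8, f(1) = -1 — same sign (negative).
f'(x) = 3x^2 + 4x + 4 has discriminant 4² − 4·3·4 = -32 < 0, so f' has no real roots and is positive for every real x.
So f is strictly increasing; between 0 and 1 its values lie between f(0) = -8 and f(1) = -1, all negative. Therefore f has no root in (0, 1).

f has no root in that interval.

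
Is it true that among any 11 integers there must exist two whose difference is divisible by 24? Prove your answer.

No; for instance {37, 38, 39, 40, 41, 42, 43, 44, 45, 46, 47} is a counterexample.

Take the 11 consecutive integers 37, 38, …, 47: their residues mod 24 are all distinct because 11 ≤ 24.
No two share a residue, so no pair has difference divisible by 24; the claim fails for this set.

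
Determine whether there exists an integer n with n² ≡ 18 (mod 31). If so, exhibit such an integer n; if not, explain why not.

n = 7 works: 7² = 49, and 49 − 18 = 31 = 1·31.

n = 7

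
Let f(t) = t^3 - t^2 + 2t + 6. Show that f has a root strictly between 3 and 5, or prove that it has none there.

No.

Evaluate at the endpoints: f(3) = 30, f(5) = 116 — same sign (positive).
f'(t) = 3t^2 - 2t + 2 has discriminant (-2)² − 4·3·2 = -20 < 0, so f' has no real roots and is positive for every real t.
So f is strictly increasing; between 3 and 5 its values lie between f(3) = 30 and f(5) = 116, all positive. Therefore f has no root in (3, 5).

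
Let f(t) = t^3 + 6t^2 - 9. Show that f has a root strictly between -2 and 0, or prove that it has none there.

f(-2) = 7 and f(0) = -9, which have opposite signs.
As a polynomial, f is continuous on every closed interval.
By the Intermediate Value Theorem, f takes the value 0 somewhere in the open interval.

Such a root exists.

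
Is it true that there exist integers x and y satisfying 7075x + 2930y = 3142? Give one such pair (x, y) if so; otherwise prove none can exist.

There are no such integers.

Both 7075 and 2930 are divisible by gcd(7075, 2930) = 5, hence so is any combination 7075x + 2930y.
However 3142 leaves remainder 2 on division by 5.
Hence no integers x, y satisfy the equation.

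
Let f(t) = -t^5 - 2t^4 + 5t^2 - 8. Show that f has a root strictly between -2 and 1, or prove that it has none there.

f(-2) = 12 and f(1) = -6, which have opposite signs.
Since f is a polynomial it is continuous on [-2, 1].
By the Intermediate Value Theorem f must vanish at some point of (-2, 1).

Yes, f has a root in the interval.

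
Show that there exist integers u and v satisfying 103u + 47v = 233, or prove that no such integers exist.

Since gcd(103, 47) = 1, every integer is an integer combination of 103 and 47.
Run the Euclidean algorithm on 103 and 47: 103 = 2·47 + 9, 47 = 5·9 + 2, 9 = 4·2 + 1, 2 = 2·1 + 0.
Working back up the chain: 1 = 9 − 4·2 = 9 − 4·(47 − 5·9) = −4·47 + 21·9 = −4·47 + 21·(103 − 2·47) = 21·103 − 46·47. So 103·21 + 47·(-46) = 1.
Multiplying through by 233: u = 21·233 = 4893, v = (-46)·233 = -10718 is a solution.
Shifting by a multiple of (47, −103) keeps it a solution: u = 4893 − 104·47 = 5, v = -10718 + 104·103 = -6.
Indeed 103·5 + 47·(-6) = 515 − 282 = 233.

u = 5, v = -6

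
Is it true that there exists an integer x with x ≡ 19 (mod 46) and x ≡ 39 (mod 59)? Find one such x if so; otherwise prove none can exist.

The moduli 46 and 59 are coprime, so by the Chinese Remainder Theorem a unique solution modulo 2714 exists.
Write x = 19 + 46t and require 19 + 46t ≡ 39 (mod 59), i.e. 46t ≡ 20 (mod 59).
To invert 46 modulo 59: 59 = 1·46 + 13, 46 = 3·13 + 7, 13 = 1·7 + 6, 7 = 1·6 + 1, 6 = 6·1 + 0, and unwinding, 1 = 7 − 1·6 = 7 − (13 − 1·7) = −13 + 2·7 = −13 + 2·(46 − 3·13) = 2·46 − 7·13 = 2·46 − 7·(59 − 1·46) = −7·59 + 9·46. Thus 46⁻¹ ≡ 9 (mod 59).
Multiplying by 9: t ≡ 9·20 = 180 ≡ 3 (mod 59).
Taking t = 3 gives x = 19 + 46·3 = 157.
Verify: 157 = 3·46 + 19 and 157 = 2·59 + 39. ✓

x = 157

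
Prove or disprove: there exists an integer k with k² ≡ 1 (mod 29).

k = 28 works: 28² = 784, and 784 − 1 = 783 = 27·29.

k = 28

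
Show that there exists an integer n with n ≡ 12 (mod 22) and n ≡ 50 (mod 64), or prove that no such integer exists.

gcd(22, 64) = 2. A simultaneous solution exists iff 12 ≡ 50 (mod 2); here 12 mod 2 = 0 = 50 mod 2, so it does.
Write n = 12 + 22t. Then 22t ≡ 50 − 12 ≡ 38 (mod 64); dividing through by 2 gives 11t ≡ 19 (mod 32).
Note 11·3 = 33 ≡ 1 (mod 32) (as 33 − 1 = 1·32), so 11⁻¹ ≡ 3.
Therefore t ≡ 3·19 = 57 ≡ 25 (mod 32).
Then n = 12 + 22·25 = 562.
Check: 562 mod 22 = 12, 562 mod 64 = 50. ✓

n = 562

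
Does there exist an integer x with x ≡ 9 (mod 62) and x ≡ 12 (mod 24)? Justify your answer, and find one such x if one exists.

No, no such integer exists.

Both moduli are multiples of 2 = gcd(62, 24), so any solution would satisfy x ≡ 9 and x ≡ 12 modulo 2 simultaneously.
These are incompatible: 9 − 12 = -3 is not divisible by 2.
Therefore no such x exists.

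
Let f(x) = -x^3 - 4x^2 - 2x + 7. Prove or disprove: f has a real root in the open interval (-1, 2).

Such a root exists.

f(-1) = 6 and f(2) = -21, which have opposite signs.
Since f is a polynomial it is continuous on [-1, 2].
By the Intermediate Value Theorem, f takes the value 0 somewhere in the open interval.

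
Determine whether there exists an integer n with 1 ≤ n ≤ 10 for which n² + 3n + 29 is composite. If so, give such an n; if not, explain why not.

At n = 1: 1² + 3·1 + 29 = 33 = 3·11, which is composite.

n = 1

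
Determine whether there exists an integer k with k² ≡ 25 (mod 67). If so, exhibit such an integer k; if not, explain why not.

Take k = 5. Then 5² = 25, and since 0 ≤ 25 < 67 this is already reduced: 5² ≡ 25 (mod 67).

k = 5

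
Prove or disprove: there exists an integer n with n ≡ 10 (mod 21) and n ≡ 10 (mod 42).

gcd(21, 42) = 21. A simultaneous solution exists iff 10 ≡ 10 (mod 21); here 10 mod 21 = 10 = 10 mod 21, so it does.
The smallest candidate n = 10 works directly: 10 ≡ 10 (mod 42).
Verify: 10 = 0·21 + 10 and 10 = 0·42 + 10. ✓

n = 10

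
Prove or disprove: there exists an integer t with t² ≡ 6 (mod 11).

No such integer exists.

Since (11 − t)² ≡ t² (mod 11), it suffices to square t = 0, 1, …, 5: the residues are 0, 1, 4, 9, 5, 3.
So the quadratic residues mod 11 are {0, 1, 3, 4, 5, 9}, and 6 is not among them.
Hence no integer t has t² ≡ 6 (mod 11).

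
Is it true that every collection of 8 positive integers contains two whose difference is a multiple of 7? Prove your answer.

Partition the integers by their residue mod 7; there are 7 classes.
With 8 integers and only 7 classes, the pigeonhole principle forces two of them, say a and b, into the same class.
Equal remainders mean a − b ≡ 0 (mod 7), so 7 divides their difference.

Yes.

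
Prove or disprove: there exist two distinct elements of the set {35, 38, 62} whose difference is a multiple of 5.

Two integers differ by a multiple of 5 exactly when they have the same residue mod 5. The residues are 35↦0, 38↦3, 62↦2.
These 3 residues are pairwise different, hence no difference of two elements is divisible by 5.

No, no such pair exists.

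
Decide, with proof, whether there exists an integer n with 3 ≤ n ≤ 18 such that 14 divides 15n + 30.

At n = 12 we get 15·12 + 30 = 210, and 210 = 14·15.

n = 12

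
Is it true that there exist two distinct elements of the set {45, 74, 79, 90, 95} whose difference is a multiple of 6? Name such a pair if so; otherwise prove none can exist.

No such pair exists.

Two integers differ by a multiple of 6 exactly when they have the same residue mod 6. The residues are 45↦3, 74↦2, 79↦1, 90↦0, 95↦5.
These 5 residues are pairwise different, hence no difference of two elements is divisible by 6.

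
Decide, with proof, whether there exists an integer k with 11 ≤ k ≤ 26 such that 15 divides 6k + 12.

k = 13

At k = 13 we get 6·13 + 12 = 90, and 90 = 15·6.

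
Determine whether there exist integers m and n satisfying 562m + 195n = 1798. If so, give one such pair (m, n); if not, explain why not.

Since gcd(562, 195) = 1, every integer is an integer combination of 562 and 195.
Euclidean algorithm: 562 = 2·195 + 172, 195 = 1·172 + 23, 172 = 7·23 + 11, 23 = 2·11 + 1, 11 = 11·1 + 0.
Working back up the chain: 1 = 23 − 2·11 = 23 − 2·(172 − 7·23) = −2·172 + 15·23 = −2·172 + 15·(195 − 1·172) = 15·195 − 17·172 = 15·195 − 17·(562 − 2·195) = −17·562 + 49·195. So 562·(-17) + 195·49 = 1.
Multiplying through by 1798: m = (-17)·1798 = -30566, n = 49·1798 = 88102 is a solution.
Shifting by a multiple of (195, −562) keeps it a solution: m = -30566 + 157·195 = 49, n = 88102 − 157·562 = -132.
Check: 562·49 + 195·(-132) = 27538 − 25740 = 1798. ✓

m = 49, n = -132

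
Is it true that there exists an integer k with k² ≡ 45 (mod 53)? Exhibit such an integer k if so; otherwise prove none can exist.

No such integer exists.

53 is prime, so by Euler's criterion 45 is a square mod 53 iff 45^((53−1)/2) = 45^26 ≡ 1 (mod 53).
Squaring successively (mod 53): 45^2 = 2025 ≡ 11; 45^4 ≡ 11² = 121 ≡ 15; 45^8 ≡ 15² = 225 ≡ 13; 45^16 ≡ 13² = 169 ≡ 10.
Since 26 = 16 + 8 + 2, 45^26 ≡ 10 · 13 · 11; multiplying out mod 53: 10·13 = 130 ≡ 24, then 24·11 = 264 ≡ 52. Thus 45^26 ≡ 52 ≡ −1 (mod 53).
By Euler's criterion 45 is a quadratic non-residue mod 53: no k satisfies k² ≡ 45 (mod 53).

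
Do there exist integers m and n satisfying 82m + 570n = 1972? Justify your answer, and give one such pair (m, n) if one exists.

m = 31, n = -1

Every value of 82m + 570n is a multiple of gcd(82, 570) = 2; since 2 ∣ 1972, solutions exist.
Dividing through by 2 reduces the equation to 41m + 285n = 986.
Dividing repeatedly: 285 = 6·41 + 39, 41 = 1·39 + 2, 39 = 19·2 + 1, 2 = 2·1 + 0.
Back-substituting, 1 = 39 − 19·2 = 39 − 19·(41 − 1·39) = −19·41 + 20·39 = −19·41 + 20·(285 − 6·41) = 20·285 − 139·41; that is, 41·(-139) + 285·20 = 1.
Multiplying through by 986: m = (-139)·986 = -137054, n = 20·986 = 19720 is a solution.
The general solution is m = -137054 + 285k, n = 19720 − 41k; taking k = 481 gives the smaller pair m = 31, n = -1.
Check: 82·31 + 570·(-1) = 2542 − 570 = 1972. ✓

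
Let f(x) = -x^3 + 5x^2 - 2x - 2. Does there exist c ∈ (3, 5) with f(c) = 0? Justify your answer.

Yes, f has a root in the interval.

f(3) = 10 and f(5) = -12, which have opposite signs.
f is continuous everywhere (it is a polynomial), in particular on [3, 5].
The Intermediate Value Theorem then guarantees some c ∈ (3, 5) with f(c) = 0.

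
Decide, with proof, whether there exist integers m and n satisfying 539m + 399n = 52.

Any value of 539m + 399n is a multiple of gcd(539, 399) = 7.
However 52 leaves remainder 3 on division by 7.
Therefore 539m + 399n = 52 has no solution in integers.

No, no such integers exist.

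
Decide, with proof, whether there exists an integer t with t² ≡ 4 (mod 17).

t = 2

Take t = 2. Then 2² = 4, and since 0 ≤ 4 < 17 this is already reduced: 2² ≡ 4 (mod 17).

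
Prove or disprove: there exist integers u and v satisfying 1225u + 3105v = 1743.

There are no such integers.

gcd(1225, 3105) = 5, so every integer of the form 1225u + 3105v is a multiple of 5.
But 1743 = 5·348 + 3, so 5 ∤ 1743.
So the equation is unsolvable over ℤ.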